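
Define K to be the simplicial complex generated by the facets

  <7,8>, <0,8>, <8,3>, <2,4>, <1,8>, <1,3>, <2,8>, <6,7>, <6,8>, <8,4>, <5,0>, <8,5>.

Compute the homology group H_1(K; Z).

H_1 ≅ Z^4.

Take the total order 0 < 1 < 2 < 3 < 4 < 5 < 6 < 7 < 8 on the vertex set. Then K (dimension 1) consists of the simplices:

  0-simplices (9): [0], [1], [2], [3], [4], [5], [6], [7], [8]
  1-simplices (12): [0,5], [0,8], [1,3], [1,8], [2,4], [2,8], [3,8], [4,8], [5,8], [6,7], [6,8], [7,8]

giving chain groups C_0 ≅ Z^9, C_1 ≅ Z^12.

∂_1: C_1 → C_0 sends each edge [p,q] (with p < q) to q − p.
The 9×12 boundary matrix has rank 8 and Smith normal form diag(1,1,1,1,1,1,1,1).

Now H_k = ker ∂_k / im ∂_{k+1}, so:

  H_1: rank ker ∂_1 − rank ∂_2 = (12 − 8) − 0 = 4, and there is no ∂_2, so H_1 = Z^4.

(K is a triangulation of a wedge of 4 circles.)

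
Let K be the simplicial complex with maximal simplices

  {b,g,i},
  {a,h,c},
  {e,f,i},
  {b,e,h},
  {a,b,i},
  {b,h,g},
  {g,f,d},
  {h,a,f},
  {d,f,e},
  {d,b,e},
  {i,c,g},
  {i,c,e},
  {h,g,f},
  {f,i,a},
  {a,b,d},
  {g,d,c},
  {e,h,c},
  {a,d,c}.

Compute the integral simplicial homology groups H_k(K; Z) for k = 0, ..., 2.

Fix the vertex order a < b < c < d < e < f < g < h < i and write every simplex with vertices in increasing order. Then dim K = 2 and the simplices of K are:

  0-simplices (9): a, b, c, d, e, f, g, h, i
  1-simplices (27): ab, ac, ad, af, ah, ai, bd, be, bg, bh, bi, cd, ce, cg, ch, ci, de, df, dg, ef, eh, ei, fg, fh, fi, gh, gi
  2-simplices (18): abd, abi, acd, ach, afh, afi, bde, beh, bgh, bgi, cdg, ceh, cei, cgi, def, dfg, efi, fgh

giving chain groups C_0 ≅ Z^9, C_1 ≅ Z^27, C_2 ≅ Z^18.

∂_1: C_1 → C_0 sends each edge [p,q] (with p < q) to q − p. For instance
  ∂bh = h − b.
As a 9×27 matrix over Z this has rank 8, with invariant factors (1,1,1,1,1,1,1,1).

∂_2: C_2 → C_1 sends each 2-simplex [p,q,r] to [q,r] − [p,r] + [p,q]. For instance
  ∂ach = ch − ah + ac,
  ∂abd = bd − ad + ab.
This gives a 27×18 integer matrix of rank 17; reducing to Smith normal form yields diagonal entries (1,1,1,1,1,1,1,1,1,1,1,1,1,1,1,1,1).

Computing H_k = (kernel of ∂_k) / (image of ∂_{k+1}):

  H_0: rank C_0 − rank ∂_1 = 9 − 8 = 1, and the invariant factors of ∂_1 are all 1, so H_0 = Z.
  H_1: rank ker ∂_1 − rank ∂_2 = (27 − 8) − 17 = 2, and the invariant factors of ∂_2 are all 1, so H_1 = Z^2.
  H_2: rank ker ∂_2 − rank ∂_3 = (18 − 17) − 0 = 1, and there is no ∂_3, so H_2 = Z.

H_0 ≅ Z,  H_1 ≅ Z^2,  H_2 ≅ Z.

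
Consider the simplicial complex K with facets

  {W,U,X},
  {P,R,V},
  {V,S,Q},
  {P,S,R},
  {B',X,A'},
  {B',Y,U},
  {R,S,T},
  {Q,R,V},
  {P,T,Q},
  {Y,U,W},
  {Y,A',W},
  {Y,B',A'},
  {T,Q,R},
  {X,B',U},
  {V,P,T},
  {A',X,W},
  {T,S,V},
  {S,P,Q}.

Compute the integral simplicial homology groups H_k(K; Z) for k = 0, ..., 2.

K has 12 vertices, 27 edges, 18 triangles.
rank ∂_0 = 0, rank ∂_1 = 10 ⇒ b_0 = 12 − 0 − 10 = 2; all invariant factors of ∂_1 are 1 so no torsion. So H_0 ≅ Z^2.
rank ∂_1 = 10, rank ∂_2 = 17 ⇒ b_1 = 27 − 10 − 17 = 0; ∂_2 has invariant factor(s) [2] giving torsion. So H_1 ≅ Z_2.
rank ∂_2 = 17, rank ∂_3 = 0 ⇒ b_2 = 18 − 17 − 0 = 1. So H_2 ≅ Z.

H_0 = Z^2,  H_1 = Z_2,  H_2 = Z.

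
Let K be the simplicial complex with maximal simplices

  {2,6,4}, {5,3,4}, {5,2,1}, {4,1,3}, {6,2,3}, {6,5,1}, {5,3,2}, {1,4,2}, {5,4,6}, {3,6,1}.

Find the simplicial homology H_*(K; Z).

H_0 = Z,  H_1 = Z/2,  H_2 = 0.

Order the vertices as 1 < 2 < 3 < 4 < 5 < 6. Listing each simplex with vertices in this order, K has dimension 2 with simplices:

  0-simplices (6): [1], [2], [3], [4], [5], [6]
  1-simplices (15): [1,2], [1,3], [1,4], [1,5], [1,6], [2,3], [2,4], [2,5], [2,6], [3,4], [3,5], [3,6], [4,5], [4,6], [5,6]
  2-simplices (10): [1,2,4], [1,2,5], [1,3,4], [1,3,6], [1,5,6], [2,3,5], [2,3,6], [2,4,6], [3,4,5], [4,5,6]

Hence C_0 ≅ Z^6, C_1 ≅ Z^15, C_2 ≅ Z^10.

The boundary map ∂_1: C_1 → C_0 sends each edge [p,q] (with p < q) to q − p.
As a 6×15 matrix over Z this has rank 5, with invariant factors (1,1,1,1,1).

∂_2: C_2 → C_1 acts by ∂[p,q,r] = [q,r] − [p,r] + [p,q]. For instance
  ∂[4,5,6] = [5,6] − [4,6] + [4,5],
  ∂[3,4,5] = [4,5] − [3,5] + [3,4].
The 15×10 boundary matrix has rank 10 and Smith normal form diag(1,1,1,1,1,1,1,1,1,2).

Reading off H_k = ker ∂_k / im ∂_{k+1}:

  H_0: rank C_0 − rank ∂_1 = 6 − 5 = 1, and the invariant factors of ∂_1 are all 1, so H_0 ≅ Z.
  H_1: rank ker ∂_1 − rank ∂_2 = (15 − 5) − 10 = 0, and ∂_2 has invariant factor 2 > 1, so H_1 ≅ Z/2.
  H_2: rank ker ∂_2 − rank ∂_3 = (10 − 10) − 0 = 0, and there is no ∂_3, so H_2 ≅ 0.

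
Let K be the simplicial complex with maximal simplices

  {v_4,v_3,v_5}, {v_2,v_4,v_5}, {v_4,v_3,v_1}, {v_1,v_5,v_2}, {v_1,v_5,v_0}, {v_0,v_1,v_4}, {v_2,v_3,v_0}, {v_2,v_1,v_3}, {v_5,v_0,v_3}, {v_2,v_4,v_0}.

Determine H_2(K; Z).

H_2 = 0.

We work with the vertex ordering v_0 < v_1 < v_2 < v_3 < v_4 < v_5. The simplices of K, each written with vertices in increasing order, are:

  0-simplices (6): [v_0], [v_1], [v_2], [v_3], [v_4], [v_5]
  1-simplices (15): (15 of them)
  2-simplices (10): [v_0,v_1,v_4], [v_0,v_1,v_5], [v_0,v_2,v_3], [v_0,v_2,v_4], [v_0,v_3,v_5], [v_1,v_2,v_3], [v_1,v_2,v_5], [v_1,v_3,v_4], [v_2,v_4,v_5], [v_3,v_4,v_5]

giving chain groups C_0 ≅ Z^6, C_1 ≅ Z^15, C_2 ≅ Z^10.

∂_1: C_1 → C_0 is given by ∂[p,q] = [q] − [p]. For instance
  ∂[v_3,v_4] = [v_4] − [v_3].
As a 6×15 matrix over Z this has rank 5, with invariant factors (1,1,1,1,1).

The boundary map ∂_2: C_2 → C_1 sends each 2-simplex [p,q,r] to [q,r] − [p,r] + [p,q]. For instance
  ∂[v_2,v_4,v_5] = [v_4,v_5] − [v_2,v_5] + [v_2,v_4],
  ∂[v_0,v_2,v_4] = [v_2,v_4] − [v_0,v_4] + [v_0,v_2].
This gives a 15×10 integer matrix of rank 10; reducing to Smith normal form yields diagonal entries (1,1,1,1,1,1,1,1,1,2).

Now H_k = ker ∂_k / im ∂_{k+1}, so:

  H_2: rank ker ∂_2 − rank ∂_3 = (10 − 10) − 0 = 0, and there is no ∂_3, so H_2 ≅ 0.

(K is a triangulation of the real projective plane RP^2.)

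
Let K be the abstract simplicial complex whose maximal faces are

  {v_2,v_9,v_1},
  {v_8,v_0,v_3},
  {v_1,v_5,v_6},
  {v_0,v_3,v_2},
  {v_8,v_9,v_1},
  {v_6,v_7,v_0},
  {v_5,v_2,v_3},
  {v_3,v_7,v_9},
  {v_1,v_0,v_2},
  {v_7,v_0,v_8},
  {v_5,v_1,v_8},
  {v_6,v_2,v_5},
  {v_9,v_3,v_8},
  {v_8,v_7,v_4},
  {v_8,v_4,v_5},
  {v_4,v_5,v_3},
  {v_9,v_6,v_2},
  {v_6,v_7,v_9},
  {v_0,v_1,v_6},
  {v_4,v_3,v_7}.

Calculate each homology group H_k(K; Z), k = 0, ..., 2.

Take the total order v_0 < v_1 < v_2 < v_3 < v_4 < v_5 < v_6 < v_7 < v_8 < v_9 on the vertex set. Then K (dimension 2) consists of the simplices:

  0-simplices (10): [v_0], [v_1], [v_2], [v_3], [v_4], [v_5], [v_6], [v_7], [v_8], [v_9]
  1-simplices (30): (30 of them)
  2-simplices (20): (20 of them)

giving chain groups C_0 ≅ Z^10, C_1 ≅ Z^30, C_2 ≅ Z^20.

∂_1: C_1 → C_0 maps an edge to its endpoints' difference, ∂[p,q] = q − p. For instance
  ∂[v_3,v_8] = [v_8] − [v_3].
The 10×30 boundary matrix has rank 9 and Smith normal form diag(1,1,1,1,1,1,1,1,1).

The boundary map ∂_2: C_2 → C_1 maps a triangle to the signed sum of its edges. For instance
  ∂[v_2,v_5,v_6] = [v_5,v_6] − [v_2,v_6] + [v_2,v_5],
  ∂[v_4,v_5,v_8] = [v_5,v_8] − [v_4,v_8] + [v_4,v_5].
The 30×20 boundary matrix has rank 20 and Smith normal form diag(1,1,1,1,1,1,1,1,1,1,1,1,1,1,1,1,1,1,1,2).

From H_k ≅ ker(∂_k) / im(∂_{k+1}) we obtain:

  H_0: rank C_0 − rank ∂_1 = 10 − 9 = 1, and the invariant factors of ∂_1 are all 1, so H_0 = Z.
  H_1: rank ker ∂_1 − rank ∂_2 = (30 − 9) − 20 = 1, and ∂_2 has invariant factor 2 > 1, so H_1 = Z ⊕ Z/2.
  H_2: rank ker ∂_2 − rank ∂_3 = (20 − 20) − 0 = 0, and there is no ∂_3, so H_2 = 0.

As a check, the Euler characteristic is 10 − 30 + 20 = 0, which agrees with 1 − 1 + 0 = 0.

H_0 ≅ Z,  H_1 ≅ Z ⊕ Z/2,  H_2 = 0.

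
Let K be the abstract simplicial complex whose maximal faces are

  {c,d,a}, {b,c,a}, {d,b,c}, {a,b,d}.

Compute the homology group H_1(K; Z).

We work with the vertex ordering a < b < c < d. The simplices of K, each written with vertices in increasing order, are:

  0-simplices (4): a, b, c, d
  1-simplices (6): ab, ac, ad, bc, bd, cd
  2-simplices (4): abc, abd, acd, bcd

so the chain groups are C_0 ≅ Z^4, C_1 ≅ Z^6, C_2 ≅ Z^4.

∂_1: C_1 → C_0 maps an edge to its endpoints' difference, ∂[p,q] = q − p.
As a 4×6 matrix over Z this has rank 3, with invariant factors (1,1,1).

∂_2: C_2 → C_1 maps a triangle to the signed sum of its edges. For instance
  ∂acd = cd − ad + ac,
  ∂abc = bc − ac + ab.
The resulting 6×4 matrix has rank 3, and its Smith normal form has invariant factors (1,1,1).

From H_k ≅ ker(∂_k) / im(∂_{k+1}) we obtain:

  H_1: rank ker ∂_1 − rank ∂_2 = (6 − 3) − 3 = 0, and the invariant factors of ∂_2 are all 1, so H_1 ≅ 0.

H_1 = 0.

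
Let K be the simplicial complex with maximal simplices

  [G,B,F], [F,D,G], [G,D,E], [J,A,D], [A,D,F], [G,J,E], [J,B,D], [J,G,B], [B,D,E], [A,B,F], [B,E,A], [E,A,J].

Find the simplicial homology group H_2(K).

H_2 ≅ 0.

Fix the vertex order A < B < D < E < F < G < J and write every simplex with vertices in increasing order. Then dim K = 2 and the simplices of K are:

  0-simplices (7): A, B, D, E, F, G, J
  1-simplices (18): AB, AD, AE, AF, AJ, BD, BE, BF, BG, BJ, DE, DF, DG, DJ, EG, EJ, FG, GJ
  2-simplices (12): ABE, ABF, ADF, ADJ, AEJ, BDE, BDJ, BFG, BGJ, DEG, DFG, EGJ

Hence C_0 ≅ Z^7, C_1 ≅ Z^18, C_2 ≅ Z^12.

∂_1: C_1 → C_0 is given by ∂[p,q] = [q] − [p]. For instance
  ∂AF = F − A.
The 7×18 boundary matrix has rank 6 and Smith normal form diag(1,1,1,1,1,1).

Boundary ∂_2: C_2 → C_1 sends each 2-simplex [p,q,r] to [q,r] − [p,r] + [p,q]. For instance
  ∂AEJ = EJ − AJ + AE,
  ∂ABF = BF − AF + AB.
The resulting 18×12 matrix has rank 12, and its Smith normal form has invariant factors (1,1,1,1,1,1,1,1,1,1,1,2).

From H_k ≅ ker(∂_k) / im(∂_{k+1}) we obtain:

  H_2: rank ker ∂_2 − rank ∂_3 = (12 − 12) − 0 = 0, and there is no ∂_3, so H_2 = 0.

(K is a triangulation of the real projective plane RP^2.)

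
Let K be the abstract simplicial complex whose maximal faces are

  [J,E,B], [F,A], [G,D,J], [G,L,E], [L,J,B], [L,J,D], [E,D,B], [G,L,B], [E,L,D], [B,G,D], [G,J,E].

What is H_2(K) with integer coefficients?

H_2 = 0.

K has 8 vertices, 16 edges, 10 triangles.
rank ∂_2 = 10, rank ∂_3 = 0 ⇒ b_2 = 10 − 10 − 0 = 0. So H_2 ≅ 0.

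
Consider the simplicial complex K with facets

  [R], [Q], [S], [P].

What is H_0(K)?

Order the vertices as P < Q < R < S. Listing each simplex with vertices in this order, K has dimension 0 with simplices:

  0-simplices (4): P, Q, R, S

so the chain groups are C_0 ≅ Z^4.

Now H_k = ker ∂_k / im ∂_{k+1}, so:

  H_0: rank C_0 − rank ∂_1 = 4 − 0 = 4, and there is no ∂_1, so H_0 ≅ Z^4.

(K is a triangulation of a set of 4 points.)

H_0 = Z^4.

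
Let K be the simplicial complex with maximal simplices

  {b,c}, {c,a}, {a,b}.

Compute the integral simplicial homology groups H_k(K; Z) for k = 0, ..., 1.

H_0 ≅ Z,  H_1 ≅ Z.

We work with the vertex ordering a < b < c. The simplices of K, each written with vertices in increasing order, are:

  0-simplices (3): a, b, c
  1-simplices (3): ab, ac, bc

so the chain groups are C_0 ≅ Z^3, C_1 ≅ Z^3.

Boundary ∂_1: C_1 → C_0 maps an edge to its endpoints' difference, ∂[p,q] = q − p. For instance
  ∂ac = c − a.
The 3×3 boundary matrix has rank 2 and Smith normal form diag(1,1).

Computing H_k = (kernel of ∂_k) / (image of ∂_{k+1}):

  H_0: rank C_0 − rank ∂_1 = 3 − 2 = 1, and the invariant factors of ∂_1 are all 1, so H_0 = Z.
  H_1: rank ker ∂_1 − rank ∂_2 = (3 − 2) − 0 = 1, and there is no ∂_2, so H_1 = Z.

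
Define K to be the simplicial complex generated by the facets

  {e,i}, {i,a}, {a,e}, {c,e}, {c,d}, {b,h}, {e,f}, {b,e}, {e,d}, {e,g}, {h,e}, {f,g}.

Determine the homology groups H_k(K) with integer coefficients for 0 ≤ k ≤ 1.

Take the total order a < b < c < d < e < f < g < h < i on the vertex set. Then K (dimension 1) consists of the simplices:

  0-simplices (9): a, b, c, d, e, f, g, h, i
  1-simplices (12): ae, ai, be, bh, cd, ce, de, ef, eg, eh, ei, fg

Hence C_0 ≅ Z^9, C_1 ≅ Z^12.

Boundary ∂_1: C_1 → C_0 maps an edge to its endpoints' difference, ∂[p,q] = q − p.
As a 9×12 matrix over Z this has rank 8, with invariant factors (1,1,1,1,1,1,1,1).

Now H_k = ker ∂_k / im ∂_{k+1}, so:

  H_0: rank C_0 − rank ∂_1 = 9 − 8 = 1, and the invariant factors of ∂_1 are all 1, so H_0 ≅ Z.
  H_1: rank ker ∂_1 − rank ∂_2 = (12 − 8) − 0 = 4, and there is no ∂_2, so H_1 ≅ Z^4.

As a check, the Euler characteristic is 9 − 12 = -3, which agrees with 1 − 4 = -3.
(K is a triangulation of a wedge of 4 circles.)

H_0 ≅ Z,  H_1 ≅ Z^4.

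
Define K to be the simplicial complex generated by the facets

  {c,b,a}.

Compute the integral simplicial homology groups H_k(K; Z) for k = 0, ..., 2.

K has 3 vertices, 3 edges, 1 triangle.
rank ∂_0 = 0, rank ∂_1 = 2 ⇒ b_0 = 3 − 0 − 2 = 1; all invariant factors of ∂_1 are 1 so no torsion. So H_0 = Z.
rank ∂_1 = 2, rank ∂_2 = 1 ⇒ b_1 = 3 − 2 − 1 = 0; all invariant factors of ∂_2 are 1 so no torsion. So H_1 = 0.
rank ∂_2 = 1, rank ∂_3 = 0 ⇒ b_2 = 1 − 1 − 0 = 0. So H_2 = 0.

H_0 = Z,  H_1 = 0,  H_2 = 0.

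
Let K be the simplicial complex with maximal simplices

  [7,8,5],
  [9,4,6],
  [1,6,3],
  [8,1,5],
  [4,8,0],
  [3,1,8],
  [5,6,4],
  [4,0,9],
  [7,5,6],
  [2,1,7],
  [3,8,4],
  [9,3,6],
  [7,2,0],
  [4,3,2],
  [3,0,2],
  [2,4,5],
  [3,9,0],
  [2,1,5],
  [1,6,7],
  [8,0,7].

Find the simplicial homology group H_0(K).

Order the vertices as 0 < 1 < 2 < 3 < 4 < 5 < 6 < 7 < 8 < 9. Listing each simplex with vertices in this order, K has dimension 2 with simplices:

  0-simplices (10): [0], [1], [2], [3], [4], [5], [6], [7], [8], [9]
  1-simplices (30): (30 of them)
  2-simplices (20): (20 of them)

Hence C_0 ≅ Z^10, C_1 ≅ Z^30, C_2 ≅ Z^20.

Boundary ∂_1: C_1 → C_0 maps an edge to its endpoints' difference, ∂[p,q] = q − p.
As a 10×30 matrix over Z this has rank 9, with invariant factors (1,1,1,1,1,1,1,1,1).

The boundary map ∂_2: C_2 → C_1 acts by ∂[p,q,r] = [q,r] − [p,r] + [p,q]. For instance
  ∂[0,2,7] = [2,7] − [0,7] + [0,2],
  ∂[1,5,8] = [5,8] − [1,8] + [1,5].
The 30×20 boundary matrix has rank 20 and Smith normal form diag(1,1,1,1,1,1,1,1,1,1,1,1,1,1,1,1,1,1,1,2).

Reading off H_k = ker ∂_k / im ∂_{k+1}:

  H_0: rank C_0 − rank ∂_1 = 10 − 9 = 1, and the invariant factors of ∂_1 are all 1, so H_0 ≅ Z.

H_0 ≅ Z.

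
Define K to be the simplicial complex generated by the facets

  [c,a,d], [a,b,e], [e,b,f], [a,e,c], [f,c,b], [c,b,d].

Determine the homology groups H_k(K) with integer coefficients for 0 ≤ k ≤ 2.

H_0 = Z,  H_1 = Z,  H_2 = 0.

Order the vertices as a < b < c < d < e < f. Listing each simplex with vertices in this order, K has dimension 2 with simplices:

  0-simplices (6): a, b, c, d, e, f
  1-simplices (12): ab, ac, ad, ae, bc, bd, be, bf, cd, ce, cf, ef
  2-simplices (6): abe, acd, ace, bcd, bcf, bef

so the chain groups are C_0 ≅ Z^6, C_1 ≅ Z^12, C_2 ≅ Z^6.

Boundary ∂_1: C_1 → C_0 maps an edge to its endpoints' difference, ∂[p,q] = q − p. For instance
  ∂bf = f − b.
The resulting 6×12 matrix has rank 5, and its Smith normal form has invariant factors (1,1,1,1,1).

∂_2: C_2 → C_1 sends each 2-simplex [p,q,r] to [q,r] − [p,r] + [p,q]. For instance
  ∂bcf = cf − bf + bc,
  ∂acd = cd − ad + ac.
This gives a 12×6 integer matrix of rank 6; reducing to Smith normal form yields diagonal entries (1,1,1,1,1,1).

From H_k ≅ ker(∂_k) / im(∂_{k+1}) we obtain:

  H_0: rank C_0 − rank ∂_1 = 6 − 5 = 1, and the invariant factors of ∂_1 are all 1, so H_0 = Z.
  H_1: rank ker ∂_1 − rank ∂_2 = (12 − 5) − 6 = 1, and the invariant factors of ∂_2 are all 1, so H_1 = Z.
  H_2: rank ker ∂_2 − rank ∂_3 = (6 − 6) − 0 = 0, and there is no ∂_3, so H_2 = 0.

(K is a triangulation of the cylinder S^1 x I.)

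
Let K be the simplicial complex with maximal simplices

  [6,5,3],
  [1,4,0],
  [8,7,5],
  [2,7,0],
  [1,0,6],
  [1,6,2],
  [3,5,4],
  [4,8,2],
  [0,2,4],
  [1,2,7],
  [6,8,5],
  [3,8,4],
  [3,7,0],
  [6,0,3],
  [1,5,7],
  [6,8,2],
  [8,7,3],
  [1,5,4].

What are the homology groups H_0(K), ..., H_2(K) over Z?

H_0 = Z,  H_1 = Z ⊕ Z/2,  H_2 = 0.

We work with the vertex ordering 0 < 1 < 2 < 3 < 4 < 5 < 6 < 7 < 8. The simplices of K, each written with vertices in increasing order, are:

  0-simplices (9): [0], [1], [2], [3], [4], [5], [6], [7], [8]
  1-simplices (27): (27 of them)
  2-simplices (18): [0,1,4], [0,1,6], [0,2,4], [0,2,7], [0,3,6], [0,3,7], [1,2,6], [1,2,7], [1,4,5], [1,5,7], [2,4,8], [2,6,8], [3,4,5], [3,4,8], [3,5,6], [3,7,8], [5,6,8], [5,7,8]

giving chain groups C_0 ≅ Z^9, C_1 ≅ Z^27, C_2 ≅ Z^18.

∂_1: C_1 → C_0 is given by ∂[p,q] = [q] − [p]. For instance
  ∂[4,5] = [5] − [4].
This gives a 9×27 integer matrix of rank 8; reducing to Smith normal form yields diagonal entries (1,1,1,1,1,1,1,1).

∂_2: C_2 → C_1 sends each 2-simplex [p,q,r] to [q,r] − [p,r] + [p,q]. For instance
  ∂[0,1,4] = [1,4] − [0,4] + [0,1],
  ∂[3,4,5] = [4,5] − [3,5] + [3,4].
The 27×18 boundary matrix has rank 18 and Smith normal form diag(1,1,1,1,1,1,1,1,1,1,1,1,1,1,1,1,1,2).

Now H_k = ker ∂_k / im ∂_{k+1}, so:

  H_0: rank C_0 − rank ∂_1 = 9 − 8 = 1, and the invariant factors of ∂_1 are all 1, so H_0 ≅ Z.
  H_1: rank ker ∂_1 − rank ∂_2 = (27 − 8) − 18 = 1, and ∂_2 has invariant factor 2 > 1, so H_1 ≅ Z ⊕ Z/2.
  H_2: rank ker ∂_2 − rank ∂_3 = (18 − 18) − 0 = 0, and there is no ∂_3, so H_2 ≅ 0.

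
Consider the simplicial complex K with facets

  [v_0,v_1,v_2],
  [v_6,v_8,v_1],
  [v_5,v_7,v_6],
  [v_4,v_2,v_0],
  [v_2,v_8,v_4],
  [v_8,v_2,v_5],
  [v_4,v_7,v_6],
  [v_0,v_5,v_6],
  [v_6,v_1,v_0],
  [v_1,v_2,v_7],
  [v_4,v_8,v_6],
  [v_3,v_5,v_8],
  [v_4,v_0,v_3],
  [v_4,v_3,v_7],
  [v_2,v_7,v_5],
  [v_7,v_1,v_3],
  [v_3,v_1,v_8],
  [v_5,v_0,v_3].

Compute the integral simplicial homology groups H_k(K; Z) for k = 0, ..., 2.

We work with the vertex ordering v_0 < v_1 < v_2 < v_3 < v_4 < v_5 < v_6 < v_7 < v_8. The simplices of K, each written with vertices in increasing order, are:

  0-simplices (9): [v_0], [v_1], [v_2], [v_3], [v_4], [v_5], [v_6], [v_7], [v_8]
  1-simplices (27): (27 of them)
  2-simplices (18): (18 of them)

Hence C_0 ≅ Z^9, C_1 ≅ Z^27, C_2 ≅ Z^18.

The boundary map ∂_1: C_1 → C_0 maps an edge to its endpoints' difference, ∂[p,q] = q − p.
The resulting 9×27 matrix has rank 8, and its Smith normal form has invariant factors (1,1,1,1,1,1,1,1).

Boundary ∂_2: C_2 → C_1 maps a triangle to the signed sum of its edges. For instance
  ∂[v_4,v_6,v_8] = [v_6,v_8] − [v_4,v_8] + [v_4,v_6],
  ∂[v_1,v_6,v_8] = [v_6,v_8] − [v_1,v_8] + [v_1,v_6].
This gives a 27×18 integer matrix of rank 17; reducing to Smith normal form yields diagonal entries (1,1,1,1,1,1,1,1,1,1,1,1,1,1,1,1,1).

From H_k ≅ ker(∂_k) / im(∂_{k+1}) we obtain:

  H_0: rank C_0 − rank ∂_1 = 9 − 8 = 1, and the invariant factors of ∂_1 are all 1, so H_0 = Z.
  H_1: rank ker ∂_1 − rank ∂_2 = (27 − 8) − 17 = 2, and the invariant factors of ∂_2 are all 1, so H_1 = Z^2.
  H_2: rank ker ∂_2 − rank ∂_3 = (18 − 17) − 0 = 1, and there is no ∂_3, so H_2 = Z.

As a check, the Euler characteristic is 9 − 27 + 18 = 0, which agrees with 1 − 2 + 1 = 0.

H_0 = Z,  H_1 = Z^2,  H_2 = Z.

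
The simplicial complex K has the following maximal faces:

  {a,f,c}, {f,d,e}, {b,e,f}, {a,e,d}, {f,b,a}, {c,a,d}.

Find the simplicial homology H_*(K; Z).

H_0 ≅ Z,  H_1 ≅ Z,  H_2 = 0.

Order the vertices as a < b < c < d < e < f. Listing each simplex with vertices in this order, K has dimension 2 with simplices:

  0-simplices (6): a, b, c, d, e, f
  1-simplices (12): ab, ac, ad, ae, af, be, bf, cd, cf, de, df, ef
  2-simplices (6): abf, acd, acf, ade, bef, def

so the chain groups are C_0 ≅ Z^6, C_1 ≅ Z^12, C_2 ≅ Z^6.

The boundary map ∂_1: C_1 → C_0 sends each edge [p,q] (with p < q) to q − p. For instance
  ∂ef = f − e.
The 6×12 boundary matrix has rank 5 and Smith normal form diag(1,1,1,1,1).

The boundary map ∂_2: C_2 → C_1 acts by ∂[p,q,r] = [q,r] − [p,r] + [p,q]. For instance
  ∂def = ef − df + de,
  ∂ade = de − ae + ad.
The resulting 12×6 matrix has rank 6, and its Smith normal form has invariant factors (1,1,1,1,1,1).

Now H_k = ker ∂_k / im ∂_{k+1}, so:

  H_0: rank C_0 − rank ∂_1 = 6 − 5 = 1, and the invariant factors of ∂_1 are all 1, so H_0 = Z.
  H_1: rank ker ∂_1 − rank ∂_2 = (12 − 5) − 6 = 1, and the invariant factors of ∂_2 are all 1, so H_1 = Z.
  H_2: rank ker ∂_2 − rank ∂_3 = (6 − 6) − 0 = 0, and there is no ∂_3, so H_2 = 0.

As a check, the Euler characteristic is 6 − 12 + 6 = 0, which agrees with 1 − 1 + 0 = 0.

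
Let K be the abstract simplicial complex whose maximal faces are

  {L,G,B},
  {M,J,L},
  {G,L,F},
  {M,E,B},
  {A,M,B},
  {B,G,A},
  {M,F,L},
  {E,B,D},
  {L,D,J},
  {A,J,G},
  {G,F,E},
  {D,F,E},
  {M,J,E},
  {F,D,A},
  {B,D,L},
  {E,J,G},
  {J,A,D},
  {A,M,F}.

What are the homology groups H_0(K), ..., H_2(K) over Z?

H_0 = Z,  H_1 = Z^2,  H_2 = Z.

Order the vertices as A < B < D < E < F < G < J < L < M. Listing each simplex with vertices in this order, K has dimension 2 with simplices:

  0-simplices (9): A, B, D, E, F, G, J, L, M
  1-simplices (27): AB, AD, AF, AG, AJ, AM, BD, BE, BG, BL, BM, DE, DF, DJ, DL, EF, EG, EJ, EM, FG, FL, FM, GJ, GL, JL, JM, LM
  2-simplices (18): ABG, ABM, ADF, ADJ, AFM, AGJ, BDE, BDL, BEM, BGL, DEF, DJL, EFG, EGJ, EJM, FGL, FLM, JLM

giving chain groups C_0 ≅ Z^9, C_1 ≅ Z^27, C_2 ≅ Z^18.

∂_1: C_1 → C_0 is given by ∂[p,q] = [q] − [p]. For instance
  ∂BD = D − B.
This gives a 9×27 integer matrix of rank 8; reducing to Smith normal form yields diagonal entries (1,1,1,1,1,1,1,1).

The boundary map ∂_2: C_2 → C_1 sends each 2-simplex [p,q,r] to [q,r] − [p,r] + [p,q]. For instance
  ∂BEM = EM − BM + BE,
  ∂ADF = DF − AF + AD.
The 27×18 boundary matrix has rank 17 and Smith normal form diag(1,1,1,1,1,1,1,1,1,1,1,1,1,1,1,1,1).

From H_k ≅ ker(∂_k) / im(∂_{k+1}) we obtain:

  H_0: rank C_0 − rank ∂_1 = 9 − 8 = 1, and the invariant factors of ∂_1 are all 1, so H_0 = Z.
  H_1: rank ker ∂_1 − rank ∂_2 = (27 − 8) − 17 = 2, and the invariant factors of ∂_2 are all 1, so H_1 = Z^2.
  H_2: rank ker ∂_2 − rank ∂_3 = (18 − 17) − 0 = 1, and there is no ∂_3, so H_2 = Z.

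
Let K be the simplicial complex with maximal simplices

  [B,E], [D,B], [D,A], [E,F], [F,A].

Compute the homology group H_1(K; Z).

H_1 = Z.

Order the vertices as A < B < D < E < F. Listing each simplex with vertices in this order, K has dimension 1 with simplices:

  0-simplices (5): A, B, D, E, F
  1-simplices (5): AD, AF, BD, BE, EF

so the chain groups are C_0 ≅ Z^5, C_1 ≅ Z^5.

∂_1: C_1 → C_0 sends each edge [p,q] (with p < q) to q − p. For instance
  ∂BD = D − B.
As a 5×5 matrix over Z this has rank 4, with invariant factors (1,1,1,1).

Now H_k = ker ∂_k / im ∂_{k+1}, so:

  H_1: rank ker ∂_1 − rank ∂_2 = (5 − 4) − 0 = 1, and there is no ∂_2, so H_1 ≅ Z.

(K is a triangulation of the circle S^1.)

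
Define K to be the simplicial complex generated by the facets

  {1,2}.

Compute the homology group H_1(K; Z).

Order the vertices as 1 < 2. Listing each simplex with vertices in this order, K has dimension 1 with simplices:

  0-simplices (2): [1], [2]
  1-simplices (1): [1,2]

giving chain groups C_0 ≅ Z^2, C_1 ≅ Z^1.

Boundary ∂_1: C_1 → C_0 maps an edge to its endpoints' difference, ∂[p,q] = q − p. For instance
  ∂[1,2] = [2] − [1].
The 2×1 boundary matrix has rank 1 and Smith normal form diag(1).

From H_k ≅ ker(∂_k) / im(∂_{k+1}) we obtain:

  H_1: rank ker ∂_1 − rank ∂_2 = (1 − 1) − 0 = 0, and there is no ∂_2, so H_1 ≅ 0.

H_1 = 0.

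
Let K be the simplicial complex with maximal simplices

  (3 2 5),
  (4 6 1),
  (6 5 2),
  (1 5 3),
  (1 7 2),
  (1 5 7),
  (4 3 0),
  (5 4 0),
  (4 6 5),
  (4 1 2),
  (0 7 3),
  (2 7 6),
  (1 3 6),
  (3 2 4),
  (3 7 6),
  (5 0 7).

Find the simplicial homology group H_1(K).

K has 8 vertices, 24 edges, 16 triangles.
rank ∂_1 = 7, rank ∂_2 = 15 ⇒ b_1 = 24 − 7 − 15 = 2; all invariant factors of ∂_2 are 1 so no torsion. So H_1 ≅ Z^2.

H_1 ≅ Z^2.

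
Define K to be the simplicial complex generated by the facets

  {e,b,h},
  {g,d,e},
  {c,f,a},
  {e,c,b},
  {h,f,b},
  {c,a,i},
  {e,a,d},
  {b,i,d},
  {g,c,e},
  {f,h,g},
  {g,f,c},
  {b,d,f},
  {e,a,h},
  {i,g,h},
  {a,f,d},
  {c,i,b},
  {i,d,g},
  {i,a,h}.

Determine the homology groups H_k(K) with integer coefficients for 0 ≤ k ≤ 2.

H_0 = Z,  H_1 = Z^2,  H_2 = Z.

K has 9 vertices, 27 edges, 18 triangles.
rank ∂_0 = 0, rank ∂_1 = 8 ⇒ b_0 = 9 − 0 − 8 = 1; all invariant factors of ∂_1 are 1 so no torsion. So H_0 ≅ Z.
rank ∂_1 = 8, rank ∂_2 = 17 ⇒ b_1 = 27 − 8 − 17 = 2; all invariant factors of ∂_2 are 1 so no torsion. So H_1 ≅ Z^2.
rank ∂_2 = 17, rank ∂_3 = 0 ⇒ b_2 = 18 − 17 − 0 = 1. So H_2 ≅ Z.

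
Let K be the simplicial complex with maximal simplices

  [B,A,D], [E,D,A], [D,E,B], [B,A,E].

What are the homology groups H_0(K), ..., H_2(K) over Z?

H_0 ≅ Z,  H_1 = 0,  H_2 ≅ Z.

Take the total order A < B < D < E on the vertex set. Then K (dimension 2) consists of the simplices:

  0-simplices (4): A, B, D, E
  1-simplices (6): AB, AD, AE, BD, BE, DE
  2-simplices (4): ABD, ABE, ADE, BDE

giving chain groups C_0 ≅ Z^4, C_1 ≅ Z^6, C_2 ≅ Z^4.

Boundary ∂_1: C_1 → C_0 maps an edge to its endpoints' difference, ∂[p,q] = q − p. For instance
  ∂BE = E − B.
As a 4×6 matrix over Z this has rank 3, with invariant factors (1,1,1).

∂_2: C_2 → C_1 sends each 2-simplex [p,q,r] to [q,r] − [p,r] + [p,q]. For instance
  ∂ABD = BD − AD + AB,
  ∂BDE = DE − BE + BD.
As a 6×4 matrix over Z this has rank 3, with invariant factors (1,1,1).

Reading off H_k = ker ∂_k / im ∂_{k+1}:

  H_0: rank C_0 − rank ∂_1 = 4 − 3 = 1, and the invariant factors of ∂_1 are all 1, so H_0 = Z.
  H_1: rank ker ∂_1 − rank ∂_2 = (6 − 3) − 3 = 0, and the invariant factors of ∂_2 are all 1, so H_1 = 0.
  H_2: rank ker ∂_2 − rank ∂_3 = (4 − 3) − 0 = 1, and there is no ∂_3, so H_2 = Z.

As a check, the Euler characteristic is 4 − 6 + 4 = 2, which agrees with 1 − 0 + 1 = 2.
(K is a triangulation of the 2-sphere S^2.)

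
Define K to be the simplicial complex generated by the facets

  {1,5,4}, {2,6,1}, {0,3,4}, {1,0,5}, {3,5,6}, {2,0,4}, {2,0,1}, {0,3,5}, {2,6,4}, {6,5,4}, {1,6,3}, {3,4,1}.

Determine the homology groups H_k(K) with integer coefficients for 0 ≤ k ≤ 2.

H_0 ≅ Z,  H_1 ≅ Z/2Z,  H_2 = 0.

We work with the vertex ordering 0 < 1 < 2 < 3 < 4 < 5 < 6. The simplices of K, each written with vertices in increasing order, are:

  0-simplices (7): [0], [1], [2], [3], [4], [5], [6]
  1-simplices (18): [0,1], [0,2], [0,3], [0,4], [0,5], [1,2], [1,3], [1,4], [1,5], [1,6], [2,4], [2,6], [3,4], [3,5], [3,6], [4,5], [4,6], [5,6]
  2-simplices (12): [0,1,2], [0,1,5], [0,2,4], [0,3,4], [0,3,5], [1,2,6], [1,3,4], [1,3,6], [1,4,5], [2,4,6], [3,5,6], [4,5,6]

Hence C_0 ≅ Z^7, C_1 ≅ Z^18, C_2 ≅ Z^12.

∂_1: C_1 → C_0 sends each edge [p,q] (with p < q) to q − p. For instance
  ∂[0,3] = [3] − [0].
The resulting 7×18 matrix has rank 6, and its Smith normal form has invariant factors (1,1,1,1,1,1).

Boundary ∂_2: C_2 → C_1 maps a triangle to the signed sum of its edges. For instance
  ∂[1,2,6] = [2,6] − [1,6] + [1,2],
  ∂[2,4,6] = [4,6] − [2,6] + [2,4].
The 18×12 boundary matrix has rank 12 and Smith normal form diag(1,1,1,1,1,1,1,1,1,1,1,2).

Now H_k = ker ∂_k / im ∂_{k+1}, so:

  H_0: rank C_0 − rank ∂_1 = 7 − 6 = 1, and the invariant factors of ∂_1 are all 1, so H_0 = Z.
  H_1: rank ker ∂_1 − rank ∂_2 = (18 − 6) − 12 = 0, and ∂_2 has invariant factor 2 > 1, so H_1 = Z/2Z.
  H_2: rank ker ∂_2 − rank ∂_3 = (12 − 12) − 0 = 0, and there is no ∂_3, so H_2 = 0.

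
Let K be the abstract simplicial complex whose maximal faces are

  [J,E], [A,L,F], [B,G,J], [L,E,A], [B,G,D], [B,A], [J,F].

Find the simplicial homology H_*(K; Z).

We work with the vertex ordering A < B < D < E < F < G < J < L. The simplices of K, each written with vertices in increasing order, are:

  0-simplices (8): A, B, D, E, F, G, J, L
  1-simplices (13): AB, AE, AF, AL, BD, BG, BJ, DG, EJ, EL, FJ, FL, GJ
  2-simplices (4): AEL, AFL, BDG, BGJ

Hence C_0 ≅ Z^8, C_1 ≅ Z^13, C_2 ≅ Z^4.

Boundary ∂_1: C_1 → C_0 is given by ∂[p,q] = [q] − [p]. For instance
  ∂BG = G − B.
The resulting 8×13 matrix has rank 7, and its Smith normal form has invariant factors (1,1,1,1,1,1,1).

Boundary ∂_2: C_2 → C_1 sends each 2-simplex [p,q,r] to [q,r] − [p,r] + [p,q]. For instance
  ∂AEL = EL − AL + AE,
  ∂BDG = DG − BG + BD.
The resulting 13×4 matrix has rank 4, and its Smith normal form has invariant factors (1,1,1,1).

From H_k ≅ ker(∂_k) / im(∂_{k+1}) we obtain:

  H_0: rank C_0 − rank ∂_1 = 8 − 7 = 1, and the invariant factors of ∂_1 are all 1, so H_0 = Z.
  H_1: rank ker ∂_1 − rank ∂_2 = (13 − 7) − 4 = 2, and the invariant factors of ∂_2 are all 1, so H_1 = Z^2.
  H_2: rank ker ∂_2 − rank ∂_3 = (4 − 4) − 0 = 0, and there is no ∂_3, so H_2 = 0.

As a check, the Euler characteristic is 8 − 13 + 4 = -1, which agrees with 1 − 2 + 0 = -1.

H_0 = Z,  H_1 = Z^2,  H_2 = 0.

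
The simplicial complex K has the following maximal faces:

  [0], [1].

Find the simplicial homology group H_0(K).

Fix the vertex order 0 < 1 and write every simplex with vertices in increasing order. Then dim K = 0 and the simplices of K are:

  0-simplices (2): [0], [1]

Hence C_0 ≅ Z^2.

Now H_k = ker ∂_k / im ∂_{k+1}, so:

  H_0: rank C_0 − rank ∂_1 = 2 − 0 = 2, and there is no ∂_1, so H_0 ≅ Z^2.

H_0 ≅ Z^2.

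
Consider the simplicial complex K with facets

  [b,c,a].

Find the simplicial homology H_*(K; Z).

Order the vertices as a < b < c. Listing each simplex with vertices in this order, K has dimension 2 with simplices:

  0-simplices (3): a, b, c
  1-simplices (3): ab, ac, bc
  2-simplices (1): abc

giving chain groups C_0 ≅ Z^3, C_1 ≅ Z^3, C_2 ≅ Z^1.

∂_1: C_1 → C_0 maps an edge to its endpoints' difference, ∂[p,q] = q − p.
As a 3×3 matrix over Z this has rank 2, with invariant factors (1,1).

∂_2: C_2 → C_1 maps a triangle to the signed sum of its edges. For instance
  ∂abc = bc − ac + ab.
As a 3×1 matrix over Z this has rank 1, with invariant factors (1).

Reading off H_k = ker ∂_k / im ∂_{k+1}:

  H_0: rank C_0 − rank ∂_1 = 3 − 2 = 1, and the invariant factors of ∂_1 are all 1, so H_0 ≅ Z.
  H_1: rank ker ∂_1 − rank ∂_2 = (3 − 2) − 1 = 0, and the invariant factors of ∂_2 are all 1, so H_1 ≅ 0.
  H_2: rank ker ∂_2 − rank ∂_3 = (1 − 1) − 0 = 0, and there is no ∂_3, so H_2 ≅ 0.

H_0 ≅ Z,  H_1 = 0,  H_2 = 0.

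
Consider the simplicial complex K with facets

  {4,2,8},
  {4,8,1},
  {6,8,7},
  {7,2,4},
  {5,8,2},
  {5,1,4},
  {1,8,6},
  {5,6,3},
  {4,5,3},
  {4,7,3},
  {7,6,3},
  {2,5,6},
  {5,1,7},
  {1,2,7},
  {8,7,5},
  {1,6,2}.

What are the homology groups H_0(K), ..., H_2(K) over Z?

H_0 = Z,  H_1 = Z^2,  H_2 = Z.

We work with the vertex ordering 1 < 2 < 3 < 4 < 5 < 6 < 7 < 8. The simplices of K, each written with vertices in increasing order, are:

  0-simplices (8): [1], [2], [3], [4], [5], [6], [7], [8]
  1-simplices (24): (24 of them)
  2-simplices (16): [1,2,6], [1,2,7], [1,4,5], [1,4,8], [1,5,7], [1,6,8], [2,4,7], [2,4,8], [2,5,6], [2,5,8], [3,4,5], [3,4,7], [3,5,6], [3,6,7], [5,7,8], [6,7,8]

Hence C_0 ≅ Z^8, C_1 ≅ Z^24, C_2 ≅ Z^16.

The boundary map ∂_1: C_1 → C_0 sends each edge [p,q] (with p < q) to q − p.
As a 8×24 matrix over Z this has rank 7, with invariant factors (1,1,1,1,1,1,1).

The boundary map ∂_2: C_2 → C_1 maps a triangle to the signed sum of its edges. For instance
  ∂[3,4,7] = [4,7] − [3,7] + [3,4],
  ∂[2,5,6] = [5,6] − [2,6] + [2,5].
This gives a 24×16 integer matrix of rank 15; reducing to Smith normal form yields diagonal entries (1,1,1,1,1,1,1,1,1,1,1,1,1,1,1).

Computing H_k = (kernel of ∂_k) / (image of ∂_{k+1}):

  H_0: rank C_0 − rank ∂_1 = 8 − 7 = 1, and the invariant factors of ∂_1 are all 1, so H_0 = Z.
  H_1: rank ker ∂_1 − rank ∂_2 = (24 − 7) − 15 = 2, and the invariant factors of ∂_2 are all 1, so H_1 = Z^2.
  H_2: rank ker ∂_2 − rank ∂_3 = (16 − 15) − 0 = 1, and there is no ∂_3, so H_2 = Z.

As a check, the Euler characteristic is 8 − 24 + 16 = 0, which agrees with 1 − 2 + 1 = 0.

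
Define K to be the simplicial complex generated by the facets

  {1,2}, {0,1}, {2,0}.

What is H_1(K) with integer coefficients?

Order the vertices as 0 < 1 < 2. Listing each simplex with vertices in this order, K has dimension 1 with simplices:

  0-simplices (3): [0], [1], [2]
  1-simplices (3): [0,1], [0,2], [1,2]

so the chain groups are C_0 ≅ Z^3, C_1 ≅ Z^3.

The boundary map ∂_1: C_1 → C_0 is given by ∂[p,q] = [q] − [p].
As a 3×3 matrix over Z this has rank 2, with invariant factors (1,1).

Now H_k = ker ∂_k / im ∂_{k+1}, so:

  H_1: rank ker ∂_1 − rank ∂_2 = (3 − 2) − 0 = 1, and there is no ∂_2, so H_1 ≅ Z.

H_1 = Z.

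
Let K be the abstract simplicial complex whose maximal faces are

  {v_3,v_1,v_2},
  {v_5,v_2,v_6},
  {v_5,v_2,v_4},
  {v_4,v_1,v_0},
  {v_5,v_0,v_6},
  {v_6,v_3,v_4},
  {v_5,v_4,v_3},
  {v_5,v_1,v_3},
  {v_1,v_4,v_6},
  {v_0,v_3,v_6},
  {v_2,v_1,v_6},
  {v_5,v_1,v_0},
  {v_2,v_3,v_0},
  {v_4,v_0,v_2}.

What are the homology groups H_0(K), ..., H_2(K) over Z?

Fix the vertex order v_0 < v_1 < v_2 < v_3 < v_4 < v_5 < v_6 and write every simplex with vertices in increasing order. Then dim K = 2 and the simplices of K are:

  0-simplices (7): [v_0], [v_1], [v_2], [v_3], [v_4], [v_5], [v_6]
  1-simplices (21): (21 of them)
  2-simplices (14): (14 of them)

Hence C_0 ≅ Z^7, C_1 ≅ Z^21, C_2 ≅ Z^14.

Boundary ∂_1: C_1 → C_0 maps an edge to its endpoints' difference, ∂[p,q] = q − p. For instance
  ∂[v_1,v_5] = [v_5] − [v_1].
The resulting 7×21 matrix has rank 6, and its Smith normal form has invariant factors (1,1,1,1,1,1).

Boundary ∂_2: C_2 → C_1 acts by ∂[p,q,r] = [q,r] − [p,r] + [p,q]. For instance
  ∂[v_0,v_1,v_5] = [v_1,v_5] − [v_0,v_5] + [v_0,v_1],
  ∂[v_2,v_5,v_6] = [v_5,v_6] − [v_2,v_6] + [v_2,v_5].
The resulting 21×14 matrix has rank 13, and its Smith normal form has invariant factors (1,1,1,1,1,1,1,1,1,1,1,1,1).

From H_k ≅ ker(∂_k) / im(∂_{k+1}) we obtain:

  H_0: rank C_0 − rank ∂_1 = 7 − 6 = 1, and the invariant factors of ∂_1 are all 1, so H_0 ≅ Z.
  H_1: rank ker ∂_1 − rank ∂_2 = (21 − 6) − 13 = 2, and the invariant factors of ∂_2 are all 1, so H_1 ≅ Z^2.
  H_2: rank ker ∂_2 − rank ∂_3 = (14 − 13) − 0 = 1, and there is no ∂_3, so H_2 ≅ Z.

H_0 = Z,  H_1 = Z^2,  H_2 = Z.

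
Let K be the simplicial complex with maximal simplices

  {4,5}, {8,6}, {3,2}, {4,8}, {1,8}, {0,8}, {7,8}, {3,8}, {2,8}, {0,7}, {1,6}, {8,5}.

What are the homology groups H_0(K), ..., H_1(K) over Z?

We work with the vertex ordering 0 < 1 < 2 < 3 < 4 < 5 < 6 < 7 < 8. The simplices of K, each written with vertices in increasing order, are:

  0-simplices (9): [0], [1], [2], [3], [4], [5], [6], [7], [8]
  1-simplices (12): [0,7], [0,8], [1,6], [1,8], [2,3], [2,8], [3,8], [4,5], [4,8], [5,8], [6,8], [7,8]

giving chain groups C_0 ≅ Z^9, C_1 ≅ Z^12.

Boundary ∂_1: C_1 → C_0 sends each edge [p,q] (with p < q) to q − p. For instance
  ∂[3,8] = [8] − [3].
As a 9×12 matrix over Z this has rank 8, with invariant factors (1,1,1,1,1,1,1,1).

Now H_k = ker ∂_k / im ∂_{k+1}, so:

  H_0: rank C_0 − rank ∂_1 = 9 − 8 = 1, and the invariant factors of ∂_1 are all 1, so H_0 = Z.
  H_1: rank ker ∂_1 − rank ∂_2 = (12 − 8) − 0 = 4, and there is no ∂_2, so H_1 = Z^4.

(K is a triangulation of a wedge of 4 circles.)

H_0 ≅ Z,  H_1 ≅ Z^4.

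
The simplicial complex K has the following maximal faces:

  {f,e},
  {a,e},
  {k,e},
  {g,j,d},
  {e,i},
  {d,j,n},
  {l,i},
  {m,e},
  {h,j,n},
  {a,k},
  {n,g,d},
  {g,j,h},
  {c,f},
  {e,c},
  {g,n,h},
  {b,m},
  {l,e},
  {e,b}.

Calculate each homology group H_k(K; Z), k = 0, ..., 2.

K has 14 vertices, 21 edges, 6 triangles.
rank ∂_0 = 0, rank ∂_1 = 12 ⇒ b_0 = 14 − 0 − 12 = 2; all invariant factors of ∂_1 are 1 so no torsion. So H_0 = Z^2.
rank ∂_1 = 12, rank ∂_2 = 5 ⇒ b_1 = 21 − 12 − 5 = 4; all invariant factors of ∂_2 are 1 so no torsion. So H_1 = Z^4.
rank ∂_2 = 5, rank ∂_3 = 0 ⇒ b_2 = 6 − 5 − 0 = 1. So H_2 = Z.

H_0 = Z^2,  H_1 = Z^4,  H_2 = Z.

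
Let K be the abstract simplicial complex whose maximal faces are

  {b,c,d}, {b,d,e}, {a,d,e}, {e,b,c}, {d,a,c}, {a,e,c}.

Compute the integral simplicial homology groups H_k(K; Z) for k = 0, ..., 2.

H_0 = Z,  H_1 = 0,  H_2 = Z.

Take the total order a < b < c < d < e on the vertex set. Then K (dimension 2) consists of the simplices:

  0-simplices (5): a, b, c, d, e
  1-simplices (9): ac, ad, ae, bc, bd, be, cd, ce, de
  2-simplices (6): acd, ace, ade, bcd, bce, bde

giving chain groups C_0 ≅ Z^5, C_1 ≅ Z^9, C_2 ≅ Z^6.

Boundary ∂_1: C_1 → C_0 sends each edge [p,q] (with p < q) to q − p.
As a 5×9 matrix over Z this has rank 4, with invariant factors (1,1,1,1).

The boundary map ∂_2: C_2 → C_1 acts by ∂[p,q,r] = [q,r] − [p,r] + [p,q]. For instance
  ∂ade = de − ae + ad,
  ∂bcd = cd − bd + bc.
The 9×6 boundary matrix has rank 5 and Smith normal form diag(1,1,1,1,1).

From H_k ≅ ker(∂_k) / im(∂_{k+1}) we obtain:

  H_0: rank C_0 − rank ∂_1 = 5 − 4 = 1, and the invariant factors of ∂_1 are all 1, so H_0 ≅ Z.
  H_1: rank ker ∂_1 − rank ∂_2 = (9 − 4) − 5 = 0, and the invariant factors of ∂_2 are all 1, so H_1 ≅ 0.
  H_2: rank ker ∂_2 − rank ∂_3 = (6 − 5) − 0 = 1, and there is no ∂_3, so H_2 ≅ Z.

(K is a triangulation of the 2-sphere S^2.)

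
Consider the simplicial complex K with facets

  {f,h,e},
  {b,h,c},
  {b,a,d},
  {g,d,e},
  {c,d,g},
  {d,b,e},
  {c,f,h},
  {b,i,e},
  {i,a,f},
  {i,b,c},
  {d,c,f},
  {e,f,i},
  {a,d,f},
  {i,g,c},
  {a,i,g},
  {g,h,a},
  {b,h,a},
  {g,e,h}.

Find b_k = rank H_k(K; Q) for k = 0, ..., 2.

K has 9 vertices, 27 edges, 18 triangles.
rank ∂_0 = 0, rank ∂_1 = 8 ⇒ b_0 = 9 − 0 − 8 = 1; all invariant factors of ∂_1 are 1 so no torsion. So H_0 = Z.
rank ∂_1 = 8, rank ∂_2 = 17 ⇒ b_1 = 27 − 8 − 17 = 2; all invariant factors of ∂_2 are 1 so no torsion. So H_1 = Z^2.
rank ∂_2 = 17, rank ∂_3 = 0 ⇒ b_2 = 18 − 17 − 0 = 1. So H_2 = Z.

b_0 = 1, b_1 = 2, b_2 = 1.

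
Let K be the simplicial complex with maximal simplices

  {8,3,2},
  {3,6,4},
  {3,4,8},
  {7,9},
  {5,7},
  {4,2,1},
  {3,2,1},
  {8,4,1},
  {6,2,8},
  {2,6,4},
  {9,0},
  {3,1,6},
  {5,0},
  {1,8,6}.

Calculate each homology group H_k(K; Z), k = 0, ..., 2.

Fix the vertex order 0 < 1 < 2 < 3 < 4 < 5 < 6 < 7 < 8 < 9 and write every simplex with vertices in increasing order. Then dim K = 2 and the simplices of K are:

  0-simplices (10): [0], [1], [2], [3], [4], [5], [6], [7], [8], [9]
  1-simplices (19): [0,5], [0,9], [1,2], [1,3], [1,4], [1,6], [1,8], [2,3], [2,4], [2,6], [2,8], [3,4], [3,6], [3,8], [4,6], [4,8], [5,7], [6,8], [7,9]
  2-simplices (10): [1,2,3], [1,2,4], [1,3,6], [1,4,8], [1,6,8], [2,3,8], [2,4,6], [2,6,8], [3,4,6], [3,4,8]

Hence C_0 ≅ Z^10, C_1 ≅ Z^19, C_2 ≅ Z^10.

Boundary ∂_1: C_1 → C_0 sends each edge [p,q] (with p < q) to q − p. For instance
  ∂[1,8] = [8] − [1].
This gives a 10×19 integer matrix of rank 8; reducing to Smith normal form yields diagonal entries (1,1,1,1,1,1,1,1).

∂_2: C_2 → C_1 acts by ∂[p,q,r] = [q,r] − [p,r] + [p,q]. For instance
  ∂[2,3,8] = [3,8] − [2,8] + [2,3],
  ∂[2,6,8] = [6,8] − [2,8] + [2,6].
The resulting 19×10 matrix has rank 10, and its Smith normal form has invariant factors (1,1,1,1,1,1,1,1,1,2).

From H_k ≅ ker(∂_k) / im(∂_{k+1}) we obtain:

  H_0: rank C_0 − rank ∂_1 = 10 − 8 = 2, and the invariant factors of ∂_1 are all 1, so H_0 ≅ Z^2.
  H_1: rank ker ∂_1 − rank ∂_2 = (19 − 8) − 10 = 1, and ∂_2 has invariant factor 2 > 1, so H_1 ≅ Z ⊕ Z/2.
  H_2: rank ker ∂_2 − rank ∂_3 = (10 − 10) − 0 = 0, and there is no ∂_3, so H_2 ≅ 0.

As a check, the Euler characteristic is 10 − 19 + 10 = 1, which agrees with 2 − 1 + 0 = 1.
(K is a triangulation of the disjoint union of the real projective plane RP^2 and the circle S^1.)

H_0 = Z^2,  H_1 = Z ⊕ Z/2,  H_2 = 0.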